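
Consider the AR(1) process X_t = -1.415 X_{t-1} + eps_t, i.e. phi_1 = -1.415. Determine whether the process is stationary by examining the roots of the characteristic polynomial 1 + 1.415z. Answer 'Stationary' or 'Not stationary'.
\text{Not stationary}

The AR(p) characteristic polynomial is P(z) = 1 + 1.415z.
Stationarity requires all roots to lie outside the unit circle, i.e. |z| > 1 for every root.
This is linear in z: 1 + (1.415) z = 0  =>  z = -1/(1.415) = -0.706714,  |z| = 0.706714.
Moduli of all roots: 0.7067.
All moduli strictly greater than 1? No.
Verdict: Not stationary.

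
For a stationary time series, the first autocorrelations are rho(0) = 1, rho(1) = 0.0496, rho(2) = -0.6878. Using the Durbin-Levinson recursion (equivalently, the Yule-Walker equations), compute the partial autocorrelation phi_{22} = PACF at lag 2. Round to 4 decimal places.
\phi_{22} = -0.6920

The PACF at lag k is phi_{kk}, the last component of the solution
to the Yule-Walker system G_k phi = r_k where
  (G_k)_{ij} = rho(|i - j|), (r_k)_i = rho(i), i,j = 1..k.
Equivalently, Durbin-Levinson gives phi_{kk} iteratively:
  phi_{11} = rho(1)
  phi_{kk} = [rho(k) - sum_{j=1..k-1} phi_{k-1,j} rho(k-j)]
            / [1 - sum_{j=1..k-1} phi_{k-1,j} rho(j)],
  phi_{k,j} = phi_{k-1,j} - phi_{kk} phi_{k-1,k-j},  j = 1..k-1.
Step k = 1:
  phi_11 = rho(1) = 0.0496.
Step k = 2:
  phi_22 = [rho(2) - phi_11 rho(1)] / [1 - phi_11 rho(1)] = [-0.6878 - (0.0496)(0.0496)] / [1 - (0.0496)(0.0496)]
         = -0.69026016 / 0.99753984 = -0.692.
Therefore phi_{22} = -0.6920.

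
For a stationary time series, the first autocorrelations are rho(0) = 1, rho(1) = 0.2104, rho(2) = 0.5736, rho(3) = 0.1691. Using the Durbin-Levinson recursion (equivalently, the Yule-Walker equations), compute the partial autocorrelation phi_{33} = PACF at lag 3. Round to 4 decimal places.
\phi_{33} = -0.0019

The PACF at lag k is phi_{kk}, the last component of the solution
to the Yule-Walker system G_k phi = r_k where
  (G_k)_{ij} = rho(|i - j|), (r_k)_i = rho(i), i,j = 1..k.
Equivalently, Durbin-Levinson gives phi_{kk} iteratively:
  phi_{11} = rho(1)
  phi_{kk} = [rho(k) - sum_{j=1..k-1} phi_{k-1,j} rho(k-j)]
            / [1 - sum_{j=1..k-1} phi_{k-1,j} rho(j)],
  phi_{k,j} = phi_{k-1,j} - phi_{kk} phi_{k-1,k-j},  j = 1..k-1.
Step k = 1:
  phi_11 = rho(1) = 0.2104.
Step k = 2:
  phi_22 = [rho(2) - phi_11 rho(1)] / [1 - phi_11 rho(1)] = [0.5736 - (0.2104)(0.2104)] / [1 - (0.2104)(0.2104)]
         = 0.52933184 / 0.95573184 = 0.55385.
  Update: phi_21 = phi_11 - phi_22 phi_11 = 0.2104 - (0.55385)(0.2104) = 0.09387.
Step k = 3:
  phi_33 = [rho(3) - phi_21 rho(2) - phi_22 rho(1)] / [1 - phi_21 rho(1) - phi_22 rho(2)]
    numerator   = 0.1691 - (0.09387)(0.5736) - (0.55385)(0.2104) = -0.00127383
    denominator = 1 - (0.09387)(0.2104) - (0.55385)(0.5736) = 0.66256153
  phi_33 = -0.00127383 / 0.66256153 = -0.0019.
Therefore phi_{33} = -0.0019.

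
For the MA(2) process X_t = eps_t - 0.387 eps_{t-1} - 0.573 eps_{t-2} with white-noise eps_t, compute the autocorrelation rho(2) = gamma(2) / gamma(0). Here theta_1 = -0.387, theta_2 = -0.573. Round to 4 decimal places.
\rho(2) = -0.3877

For an MA(q) process with theta_0 = 1, the autocovariance is
  gamma(k) = sigma^2 * sum_{i=0..q-k} theta_i * theta_{i+k},
and rho(k) = gamma(k) / gamma(0). Sigma^2 cancels.
  numerator   = (1)*(-0.573) = -0.573.
  denominator = (1)^2 + (-0.387)^2 + (-0.573)^2 = 1.478098.
  rho(2) = -0.573 / 1.478098 = -0.3877.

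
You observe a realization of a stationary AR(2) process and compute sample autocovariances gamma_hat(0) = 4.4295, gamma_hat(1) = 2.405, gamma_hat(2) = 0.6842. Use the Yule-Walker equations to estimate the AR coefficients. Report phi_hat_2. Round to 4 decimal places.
\hat\phi_{2} = -0.1990

The Yule-Walker equations for an AR(p) process read, in matrix form,
  Gamma_p phi = r_p,   with   (Gamma_p)_{ij} = gamma(|i - j|),
                       (r_p)_i = gamma(i),   i,j = 1..p.
Substitute the sample gammas (Toeplitz matrix and right-hand side of size 2):
  Gamma_p = [[4.4295, 2.405], [2.405, 4.4295]]
  r_p     = [2.405, 0.6842]
Written out:
  4.4295 phi_1 + 2.405 phi_2 = 2.405
  2.405 phi_1 + 4.4295 phi_2 = 0.6842
Solve by Cramer's rule:
  det = gamma(0)^2 - gamma(1)^2 = (4.4295)^2 - (2.405)^2 = 19.62047025 - 5.784025 = 13.83644525
  phi_hat_1 = [gamma(1) gamma(0) - gamma(1) gamma(2)] / det = [(2.405)(4.4295) - (2.405)(0.6842)] / 13.83644525 = 9.0074465 / 13.83644525 = 0.651
  phi_hat_2 = [gamma(0) gamma(2) - gamma(1)^2] / det = [(4.4295)(0.6842) - (2.405)^2] / 13.83644525 = -2.7533611 / 13.83644525 = -0.199
So phi_hat = [0.6510, -0.1990].
Therefore phi_hat_2 = -0.1990.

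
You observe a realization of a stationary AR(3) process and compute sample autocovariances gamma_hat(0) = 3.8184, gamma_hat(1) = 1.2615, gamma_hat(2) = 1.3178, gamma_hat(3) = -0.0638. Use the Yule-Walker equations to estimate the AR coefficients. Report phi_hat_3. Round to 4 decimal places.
\hat\phi_{3} = -0.2270

The Yule-Walker equations for an AR(p) process read, in matrix form,
  Gamma_p phi = r_p,   with   (Gamma_p)_{ij} = gamma(|i - j|),
                       (r_p)_i = gamma(i),   i,j = 1..p.
Substitute the sample gammas (Toeplitz matrix and right-hand side of size 3):
  Gamma_p = [[3.8184, 1.2615, 1.3178], [1.2615, 3.8184, 1.2615], [1.3178, 1.2615, 3.8184]]
  r_p     = [1.2615, 1.3178, -0.0638]
Written out (R1..R3):
  (R1) 3.8184 phi_1 + 1.2615 phi_2 + 1.3178 phi_3 = 1.2615
  (R2) 1.2615 phi_1 + 3.8184 phi_2 + 1.2615 phi_3 = 1.3178
  (R3) 1.3178 phi_1 + 1.2615 phi_2 + 3.8184 phi_3 = -0.0638
Gaussian elimination:
  R2 <- R2 - (1.2615/3.8184) R1 = R2 - (0.330374) R1:  3.401633 phi_2 + 0.826133 phi_3 = 0.901033
  R3 <- R3 - (1.3178/3.8184) R1 = R3 - (0.345118) R1:  0.826133 phi_2 + 3.363603 phi_3 = -0.499167
  R3 <- R3 - (0.826133/3.401633) R2 = R3 - (0.242864) R2:  3.162965 phi_3 = -0.717995
Back-substitution:
  phi_hat_3 = -0.717995 / 3.162965 = -0.227001
  phi_hat_2 = (0.901033 - (0.826133)(-0.227001)) / 3.401633 = 0.320013
  phi_hat_1 = (1.2615 - (1.2615)(0.320013) - (1.3178)(-0.227001)) / 3.8184 = 0.302992
So phi_hat = [0.3030, 0.3200, -0.2270].
Therefore phi_hat_3 = -0.2270.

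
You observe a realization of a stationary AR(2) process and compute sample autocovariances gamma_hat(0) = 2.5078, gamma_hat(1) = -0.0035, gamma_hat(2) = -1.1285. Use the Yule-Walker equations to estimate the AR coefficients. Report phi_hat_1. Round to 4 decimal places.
\hat\phi_{1} = -0.0020

The Yule-Walker equations for an AR(p) process read, in matrix form,
  Gamma_p phi = r_p,   with   (Gamma_p)_{ij} = gamma(|i - j|),
                       (r_p)_i = gamma(i),   i,j = 1..p.
Substitute the sample gammas (Toeplitz matrix and right-hand side of size 2):
  Gamma_p = [[2.5078, -0.0035], [-0.0035, 2.5078]]
  r_p     = [-0.0035, -1.1285]
Written out:
  2.5078 phi_1 - 0.0035 phi_2 = -0.0035
  -0.0035 phi_1 + 2.5078 phi_2 = -1.1285
Solve by Cramer's rule:
  det = gamma(0)^2 - gamma(1)^2 = (2.5078)^2 - (-0.0035)^2 = 6.28906084 - 0.00001225 = 6.28904859
  phi_hat_1 = [gamma(1) gamma(0) - gamma(1) gamma(2)] / det = [(-0.0035)(2.5078) - (-0.0035)(-1.1285)] / 6.28904859 = -0.01272705 / 6.28904859 = -0.002
  phi_hat_2 = [gamma(0) gamma(2) - gamma(1)^2] / det = [(2.5078)(-1.1285) - (-0.0035)^2] / 6.28904859 = -2.83006455 / 6.28904859 = -0.45
So phi_hat = [-0.0020, -0.4500].
Therefore phi_hat_1 = -0.0020.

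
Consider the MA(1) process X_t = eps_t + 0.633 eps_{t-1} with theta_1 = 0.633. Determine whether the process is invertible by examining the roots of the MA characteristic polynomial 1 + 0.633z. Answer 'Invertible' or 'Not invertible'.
\text{Invertible}

The MA(q) characteristic polynomial is P(z) = 1 + 0.633z.
Invertibility requires all roots to lie outside the unit circle, i.e. |z| > 1 for every root.
This is linear in z: 1 + (0.633) z = 0  =>  z = -1/(0.633) = -1.579779,  |z| = 1.579779.
Moduli of all roots: 1.5798.
All moduli strictly greater than 1? Yes.
Verdict: Invertible.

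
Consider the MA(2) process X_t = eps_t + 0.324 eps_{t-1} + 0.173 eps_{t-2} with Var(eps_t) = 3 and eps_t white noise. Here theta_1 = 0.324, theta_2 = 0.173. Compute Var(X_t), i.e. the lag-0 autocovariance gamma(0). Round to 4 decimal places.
\gamma(0) = 3.4047

For an MA(q) process X_t = eps_t + sum_i theta_i eps_{t-i} with
Var(eps_t) = sigma^2, the variance is
  gamma(0) = sigma^2 * (1 + sum_i theta_i^2).
  sum_i theta_i^2 = (0.324)^2 + (0.173)^2 = 0.104976 + 0.029929 = 0.134905.
  gamma(0) = 3 * (1 + 0.134905) = 3 * 1.134905 = 3.404715, which rounds to 3.4047.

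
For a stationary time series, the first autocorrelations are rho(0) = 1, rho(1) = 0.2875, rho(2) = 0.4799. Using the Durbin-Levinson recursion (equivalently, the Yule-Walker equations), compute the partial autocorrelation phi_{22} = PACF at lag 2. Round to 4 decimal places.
\phi_{22} = 0.4330

The PACF at lag k is phi_{kk}, the last component of the solution
to the Yule-Walker system G_k phi = r_k where
  (G_k)_{ij} = rho(|i - j|), (r_k)_i = rho(i), i,j = 1..k.
Equivalently, Durbin-Levinson gives phi_{kk} iteratively:
  phi_{11} = rho(1)
  phi_{kk} = [rho(k) - sum_{j=1..k-1} phi_{k-1,j} rho(k-j)]
            / [1 - sum_{j=1..k-1} phi_{k-1,j} rho(j)],
  phi_{k,j} = phi_{k-1,j} - phi_{kk} phi_{k-1,k-j},  j = 1..k-1.
Step k = 1:
  phi_11 = rho(1) = 0.2875.
Step k = 2:
  phi_22 = [rho(2) - phi_11 rho(1)] / [1 - phi_11 rho(1)] = [0.4799 - (0.2875)(0.2875)] / [1 - (0.2875)(0.2875)]
         = 0.39724375 / 0.91734375 = 0.433.
Therefore phi_{22} = 0.4330.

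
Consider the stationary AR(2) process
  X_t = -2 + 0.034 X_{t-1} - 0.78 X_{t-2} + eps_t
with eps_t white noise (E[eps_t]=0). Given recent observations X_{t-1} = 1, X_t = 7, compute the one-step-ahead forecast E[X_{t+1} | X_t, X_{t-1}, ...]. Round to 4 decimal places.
E[X_{t+1} \mid \mathcal F_t] = -2.5420

For an AR(p) model X_t = c + sum_i phi_i X_{t-i} + eps_t, the
one-step-ahead conditional mean is
  E[X_{t+1} | X_t, ...] = c + sum_i phi_i X_{t+1-i}.
Substitute known values:
  E[X_{t+1} | ...] = -2 + (0.034) * (7) + (-0.78) * (1)
                   = -2.5420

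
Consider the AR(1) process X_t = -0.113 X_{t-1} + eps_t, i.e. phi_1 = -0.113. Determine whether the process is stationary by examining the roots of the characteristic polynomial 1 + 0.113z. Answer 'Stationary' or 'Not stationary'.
\text{Stationary}

The AR(p) characteristic polynomial is P(z) = 1 + 0.113z.
Stationarity requires all roots to lie outside the unit circle, i.e. |z| > 1 for every root.
This is linear in z: 1 + (0.113) z = 0  =>  z = -1/(0.113) = -8.849558,  |z| = 8.849558.
Moduli of all roots: 8.8496.
All moduli strictly greater than 1? Yes.
Verdict: Stationary.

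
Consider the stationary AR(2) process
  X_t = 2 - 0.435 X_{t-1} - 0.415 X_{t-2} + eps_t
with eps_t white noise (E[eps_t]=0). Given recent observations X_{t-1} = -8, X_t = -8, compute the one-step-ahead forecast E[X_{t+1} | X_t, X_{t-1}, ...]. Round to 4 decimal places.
E[X_{t+1} \mid \mathcal F_t] = 8.8000

For an AR(p) model X_t = c + sum_i phi_i X_{t-i} + eps_t, the
one-step-ahead conditional mean is
  E[X_{t+1} | X_t, ...] = c + sum_i phi_i X_{t+1-i}.
Substitute known values:
  E[X_{t+1} | ...] = 2 + (-0.435) * (-8) + (-0.415) * (-8)
                   = 8.8000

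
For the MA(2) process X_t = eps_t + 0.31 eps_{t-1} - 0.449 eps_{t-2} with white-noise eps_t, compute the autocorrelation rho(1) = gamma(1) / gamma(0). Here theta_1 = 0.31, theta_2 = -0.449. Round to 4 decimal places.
\rho(1) = 0.1316

For an MA(q) process with theta_0 = 1, the autocovariance is
  gamma(k) = sigma^2 * sum_{i=0..q-k} theta_i * theta_{i+k},
and rho(k) = gamma(k) / gamma(0). Sigma^2 cancels.
  numerator   = (1)*(0.31) + (0.31)*(-0.449) = 0.17081.
  denominator = (1)^2 + (0.31)^2 + (-0.449)^2 = 1.297701.
  rho(1) = 0.17081 / 1.297701 = 0.1316.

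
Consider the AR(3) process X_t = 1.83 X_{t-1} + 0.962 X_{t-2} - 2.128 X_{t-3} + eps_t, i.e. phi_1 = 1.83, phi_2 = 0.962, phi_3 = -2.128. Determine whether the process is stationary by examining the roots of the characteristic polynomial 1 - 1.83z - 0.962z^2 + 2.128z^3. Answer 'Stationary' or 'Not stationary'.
\text{Not stationary}

The AR(p) characteristic polynomial is P(z) = 1 - 1.83z - 0.962z^2 + 2.128z^3.
Stationarity requires all roots to lie outside the unit circle, i.e. |z| > 1 for every root.
Degree 3: look for a simple real root z0 first, then factor out (1 - z/z0) and solve the remaining quadratic.
Testing z0 = 0.625: P(0.625) = 1 + (-1.83)(0.625) + (-0.962)(0.625)^2 + (2.128)(0.625)^3
  = 1 + (-1.14375) + (-0.375781) + (0.519531) = 0.  So z_0 = 0.625 is a root, |z_0| = 0.625.
Divide out the factor (1 - 1.6 z) = (1 - z/z0) (since 1/z0 = 1.6):
  P(z) = (1 - 1.6 z)(1 + (-0.23) z + (-1.33) z^2)
  [check: z-coef -0.23 - (1.6) = -1.83; z^2-coef -1.33 - (1.6)(-0.23) = -0.962; z^3-coef -(1.6)(-1.33) = 2.128.]
Remaining roots from the quadratic factor 1 + (-0.23) z + (-1.33) z^2:
  Set 1 + (-0.23) z + (-1.33) z^2 = 0, i.e. a z^2 + b z + c = 0 with a = -1.33, b = -0.23, c = 1.
  Discriminant D = b^2 - 4ac = (-0.23)^2 - 4*(-1.33)*1 = 0.0529 - (-5.32) = 5.3729.
  D >= 0, so the roots are real: z = (-b +/- sqrt(D)) / (2a) = (0.23 +/- 2.317952) / (-2.66).
    z_1 = (0.23 + 2.317952) / (-2.66) = -0.9579,   |z_1| = 0.9579.
    z_2 = (0.23 - 2.317952) / (-2.66) = 0.7849,   |z_2| = 0.7849.
Moduli of all roots: 0.6250, 0.9579, 0.7849.
All moduli strictly greater than 1? No.
Verdict: Not stationary.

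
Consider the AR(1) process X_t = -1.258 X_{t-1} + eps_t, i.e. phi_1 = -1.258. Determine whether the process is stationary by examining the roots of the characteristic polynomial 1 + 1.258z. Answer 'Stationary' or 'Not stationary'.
\text{Not stationary}

The AR(p) characteristic polynomial is P(z) = 1 + 1.258z.
Stationarity requires all roots to lie outside the unit circle, i.e. |z| > 1 for every root.
This is linear in z: 1 + (1.258) z = 0  =>  z = -1/(1.258) = -0.794913,  |z| = 0.794913.
Moduli of all roots: 0.7949.
All moduli strictly greater than 1? No.
Verdict: Not stationary.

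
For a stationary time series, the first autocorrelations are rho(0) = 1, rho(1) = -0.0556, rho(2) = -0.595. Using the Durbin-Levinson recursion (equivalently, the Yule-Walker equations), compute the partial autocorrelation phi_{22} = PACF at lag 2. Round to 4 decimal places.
\phi_{22} = -0.5999

The PACF at lag k is phi_{kk}, the last component of the solution
to the Yule-Walker system G_k phi = r_k where
  (G_k)_{ij} = rho(|i - j|), (r_k)_i = rho(i), i,j = 1..k.
Equivalently, Durbin-Levinson gives phi_{kk} iteratively:
  phi_{11} = rho(1)
  phi_{kk} = [rho(k) - sum_{j=1..k-1} phi_{k-1,j} rho(k-j)]
            / [1 - sum_{j=1..k-1} phi_{k-1,j} rho(j)],
  phi_{k,j} = phi_{k-1,j} - phi_{kk} phi_{k-1,k-j},  j = 1..k-1.
Step k = 1:
  phi_11 = rho(1) = -0.0556.
Step k = 2:
  phi_22 = [rho(2) - phi_11 rho(1)] / [1 - phi_11 rho(1)] = [-0.595 - (-0.0556)(-0.0556)] / [1 - (-0.0556)(-0.0556)]
         = -0.59809136 / 0.99690864 = -0.5999.
Therefore phi_{22} = -0.5999.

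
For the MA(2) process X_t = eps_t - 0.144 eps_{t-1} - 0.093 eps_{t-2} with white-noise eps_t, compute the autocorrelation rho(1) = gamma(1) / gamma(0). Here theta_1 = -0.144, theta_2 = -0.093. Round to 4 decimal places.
\rho(1) = -0.1269

For an MA(q) process with theta_0 = 1, the autocovariance is
  gamma(k) = sigma^2 * sum_{i=0..q-k} theta_i * theta_{i+k},
and rho(k) = gamma(k) / gamma(0). Sigma^2 cancels.
  numerator   = (1)*(-0.144) + (-0.144)*(-0.093) = -0.130608.
  denominator = (1)^2 + (-0.144)^2 + (-0.093)^2 = 1.029385.
  rho(1) = -0.130608 / 1.029385 = -0.1269.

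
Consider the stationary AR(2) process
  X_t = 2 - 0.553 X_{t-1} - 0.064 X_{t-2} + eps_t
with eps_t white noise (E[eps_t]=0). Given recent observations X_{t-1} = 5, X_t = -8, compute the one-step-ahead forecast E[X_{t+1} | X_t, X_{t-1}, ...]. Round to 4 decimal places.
E[X_{t+1} \mid \mathcal F_t] = 6.1040

For an AR(p) model X_t = c + sum_i phi_i X_{t-i} + eps_t, the
one-step-ahead conditional mean is
  E[X_{t+1} | X_t, ...] = c + sum_i phi_i X_{t+1-i}.
Substitute known values:
  E[X_{t+1} | ...] = 2 + (-0.553) * (-8) + (-0.064) * (5)
                   = 6.1040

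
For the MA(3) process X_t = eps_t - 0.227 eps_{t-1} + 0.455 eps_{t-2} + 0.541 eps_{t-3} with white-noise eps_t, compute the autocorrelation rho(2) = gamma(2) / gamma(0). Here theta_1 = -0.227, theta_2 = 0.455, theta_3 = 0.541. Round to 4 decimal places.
\rho(2) = 0.2141

For an MA(q) process with theta_0 = 1, the autocovariance is
  gamma(k) = sigma^2 * sum_{i=0..q-k} theta_i * theta_{i+k},
and rho(k) = gamma(k) / gamma(0). Sigma^2 cancels.
  numerator   = (1)*(0.455) + (-0.227)*(0.541) = 0.332193.
  denominator = (1)^2 + (-0.227)^2 + (0.455)^2 + (0.541)^2 = 1.551235.
  rho(2) = 0.332193 / 1.551235 = 0.2141.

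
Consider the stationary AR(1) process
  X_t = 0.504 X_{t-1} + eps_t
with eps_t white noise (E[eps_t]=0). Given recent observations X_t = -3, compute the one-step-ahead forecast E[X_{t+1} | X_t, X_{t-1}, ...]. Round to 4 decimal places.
E[X_{t+1} \mid \mathcal F_t] = -1.5120

For an AR(p) model X_t = c + sum_i phi_i X_{t-i} + eps_t, the
one-step-ahead conditional mean is
  E[X_{t+1} | X_t, ...] = c + sum_i phi_i X_{t+1-i}.
Substitute known values:
  E[X_{t+1} | ...] = (0.504) * (-3)
                   = -1.5120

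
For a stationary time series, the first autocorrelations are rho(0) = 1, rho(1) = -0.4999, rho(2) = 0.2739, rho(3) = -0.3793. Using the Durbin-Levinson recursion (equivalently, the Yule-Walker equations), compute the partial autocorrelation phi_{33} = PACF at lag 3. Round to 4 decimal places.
\phi_{33} = -0.3080

The PACF at lag k is phi_{kk}, the last component of the solution
to the Yule-Walker system G_k phi = r_k where
  (G_k)_{ij} = rho(|i - j|), (r_k)_i = rho(i), i,j = 1..k.
Equivalently, Durbin-Levinson gives phi_{kk} iteratively:
  phi_{11} = rho(1)
  phi_{kk} = [rho(k) - sum_{j=1..k-1} phi_{k-1,j} rho(k-j)]
            / [1 - sum_{j=1..k-1} phi_{k-1,j} rho(j)],
  phi_{k,j} = phi_{k-1,j} - phi_{kk} phi_{k-1,k-j},  j = 1..k-1.
Step k = 1:
  phi_11 = rho(1) = -0.4999.
Step k = 2:
  phi_22 = [rho(2) - phi_11 rho(1)] / [1 - phi_11 rho(1)] = [0.2739 - (-0.4999)(-0.4999)] / [1 - (-0.4999)(-0.4999)]
         = 0.02399999 / 0.75009999 = 0.031996.
  Update: phi_21 = phi_11 - phi_22 phi_11 = -0.4999 - (0.031996)(-0.4999) = -0.483905.
Step k = 3:
  phi_33 = [rho(3) - phi_21 rho(2) - phi_22 rho(1)] / [1 - phi_21 rho(1) - phi_22 rho(2)]
    numerator   = -0.3793 - (-0.483905)(0.2739) - (0.031996)(-0.4999) = -0.23076367
    denominator = 1 - (-0.483905)(-0.4999) - (0.031996)(0.2739) = 0.74933209
  phi_33 = -0.23076367 / 0.74933209 = -0.308.
Therefore phi_{33} = -0.3080.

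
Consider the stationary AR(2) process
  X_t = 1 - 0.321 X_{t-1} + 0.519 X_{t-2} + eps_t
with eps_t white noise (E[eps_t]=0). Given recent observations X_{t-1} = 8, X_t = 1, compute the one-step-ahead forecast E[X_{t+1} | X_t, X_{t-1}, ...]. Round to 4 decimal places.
E[X_{t+1} \mid \mathcal F_t] = 4.8310

For an AR(p) model X_t = c + sum_i phi_i X_{t-i} + eps_t, the
one-step-ahead conditional mean is
  E[X_{t+1} | X_t, ...] = c + sum_i phi_i X_{t+1-i}.
Substitute known values:
  E[X_{t+1} | ...] = 1 + (-0.321) * (1) + (0.519) * (8)
                   = 4.8310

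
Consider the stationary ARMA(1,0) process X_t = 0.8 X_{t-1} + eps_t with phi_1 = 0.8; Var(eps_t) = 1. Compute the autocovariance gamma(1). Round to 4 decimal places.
\gamma(1) = 2.2222

Multiply the model equation by X_{t-k} and take expectations. With theta_0 = psi_0 = 1 and psi_j the MA(infinity) weights, this gives
  gamma(k) - sum_i phi_i gamma(k-i) = c_k,
  c_k = sigma^2 * sum_{j=k..q} theta_j psi_{j-k}   (c_k = 0 for k > q),
using gamma(-m) = gamma(m).
Pure AR (q = 0): c_0 = sigma^2 = 1, c_k = 0 for k >= 1.
Equations for k = 0 and k = 1 (AR order 1):
  gamma(0) = phi_1 gamma(1) + c_0
  gamma(1) = phi_1 gamma(0) + c_1
Substituting the second into the first: gamma(0) (1 - phi_1^2) = c_0 + phi_1 c_1, so
  gamma(0) = c_0 / (1 - phi_1^2) = 1 / (1 - (0.8)^2) = 1 / 0.36 = 2.777778.
  gamma(1) = phi_1 gamma(0) = (0.8)(2.777778) = 2.222222.
Therefore gamma(1) = 2.2222 (to 4 decimal places).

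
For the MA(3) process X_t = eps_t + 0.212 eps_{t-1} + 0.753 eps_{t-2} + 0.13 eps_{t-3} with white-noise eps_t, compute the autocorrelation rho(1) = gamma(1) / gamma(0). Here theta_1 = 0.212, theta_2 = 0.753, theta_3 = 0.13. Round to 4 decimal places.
\rho(1) = 0.2883

For an MA(q) process with theta_0 = 1, the autocovariance is
  gamma(k) = sigma^2 * sum_{i=0..q-k} theta_i * theta_{i+k},
and rho(k) = gamma(k) / gamma(0). Sigma^2 cancels.
  numerator   = (1)*(0.212) + (0.212)*(0.753) + (0.753)*(0.13) = 0.469526.
  denominator = (1)^2 + (0.212)^2 + (0.753)^2 + (0.13)^2 = 1.628853.
  rho(1) = 0.469526 / 1.628853 = 0.2883.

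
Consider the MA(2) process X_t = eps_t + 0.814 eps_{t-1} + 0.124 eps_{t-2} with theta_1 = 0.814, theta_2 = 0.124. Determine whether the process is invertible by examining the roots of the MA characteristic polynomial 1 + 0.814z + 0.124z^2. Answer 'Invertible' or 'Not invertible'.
\text{Invertible}

The MA(q) characteristic polynomial is P(z) = 1 + 0.814z + 0.124z^2.
Invertibility requires all roots to lie outside the unit circle, i.e. |z| > 1 for every root.
Set 1 + (0.814) z + (0.124) z^2 = 0, i.e. a z^2 + b z + c = 0 with a = 0.124, b = 0.814, c = 1.
Discriminant D = b^2 - 4ac = (0.814)^2 - 4*(0.124)*1 = 0.662596 - (0.496) = 0.166596.
D >= 0, so the roots are real: z = (-b +/- sqrt(D)) / (2a) = (-0.814 +/- 0.408162) / (0.248).
  z_1 = (-0.814 + 0.408162) / (0.248) = -1.6364,   |z_1| = 1.6364.
  z_2 = (-0.814 - 0.408162) / (0.248) = -4.9281,   |z_2| = 4.9281.
Moduli of all roots: 1.6364, 4.9281.
All moduli strictly greater than 1? Yes.
Verdict: Invertible.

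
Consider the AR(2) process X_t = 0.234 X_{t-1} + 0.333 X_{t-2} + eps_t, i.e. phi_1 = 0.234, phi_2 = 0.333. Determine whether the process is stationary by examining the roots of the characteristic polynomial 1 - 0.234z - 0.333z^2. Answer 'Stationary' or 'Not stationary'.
\text{Stationary}

The AR(p) characteristic polynomial is P(z) = 1 - 0.234z - 0.333z^2.
Stationarity requires all roots to lie outside the unit circle, i.e. |z| > 1 for every root.
Set 1 + (-0.234) z + (-0.333) z^2 = 0, i.e. a z^2 + b z + c = 0 with a = -0.333, b = -0.234, c = 1.
Discriminant D = b^2 - 4ac = (-0.234)^2 - 4*(-0.333)*1 = 0.054756 - (-1.332) = 1.386756.
D >= 0, so the roots are real: z = (-b +/- sqrt(D)) / (2a) = (0.234 +/- 1.177606) / (-0.666).
  z_1 = (0.234 + 1.177606) / (-0.666) = -2.1195,   |z_1| = 2.1195.
  z_2 = (0.234 - 1.177606) / (-0.666) = 1.4168,   |z_2| = 1.4168.
Moduli of all roots: 2.1195, 1.4168.
All moduli strictly greater than 1? Yes.
Verdict: Stationary.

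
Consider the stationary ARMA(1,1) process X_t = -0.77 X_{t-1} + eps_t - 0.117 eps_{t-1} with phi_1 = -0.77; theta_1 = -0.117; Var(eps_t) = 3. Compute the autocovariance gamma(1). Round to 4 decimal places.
\gamma(1) = -7.1253

Multiply the model equation by X_{t-k} and take expectations. With theta_0 = psi_0 = 1 and psi_j the MA(infinity) weights, this gives
  gamma(k) - sum_i phi_i gamma(k-i) = c_k,
  c_k = sigma^2 * sum_{j=k..q} theta_j psi_{j-k}   (c_k = 0 for k > q),
using gamma(-m) = gamma(m).
psi-weights needed (psi_j = theta_j + sum_i phi_i psi_{j-i}):
  psi_1 = theta_1 + phi_1 = -0.117 + (-0.77) = -0.887
Right-hand sides:
  c_0 = sigma^2 (1 + theta_1 psi_1) = 3 * (1 + (-0.117)(-0.887)) = 3 * 1.103779 = 3.311337
  c_1 = sigma^2 theta_1 = 3 * (-0.117) = -0.351
  c_2 = 0
Equations for k = 0 and k = 1 (AR order 1):
  gamma(0) = phi_1 gamma(1) + c_0
  gamma(1) = phi_1 gamma(0) + c_1
Substituting the second into the first: gamma(0) (1 - phi_1^2) = c_0 + phi_1 c_1, so
  gamma(0) = (c_0 + phi_1 c_1) / (1 - phi_1^2) = (3.311337 + (-0.77)(-0.351)) / (1 - (-0.77)^2) = 3.581607 / 0.4071 = 8.797856.
  gamma(1) = phi_1 gamma(0) + c_1 = (-0.77)(8.797856) + (-0.351) = -7.125349.
Therefore gamma(1) = -7.1253 (to 4 decimal places).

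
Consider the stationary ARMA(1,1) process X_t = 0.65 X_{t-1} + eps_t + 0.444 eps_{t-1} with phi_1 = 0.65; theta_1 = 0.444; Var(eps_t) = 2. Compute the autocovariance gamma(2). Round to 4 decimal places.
\gamma(2) = 3.1734

Multiply the model equation by X_{t-k} and take expectations. With theta_0 = psi_0 = 1 and psi_j the MA(infinity) weights, this gives
  gamma(k) - sum_i phi_i gamma(k-i) = c_k,
  c_k = sigma^2 * sum_{j=k..q} theta_j psi_{j-k}   (c_k = 0 for k > q),
using gamma(-m) = gamma(m).
psi-weights needed (psi_j = theta_j + sum_i phi_i psi_{j-i}):
  psi_1 = theta_1 + phi_1 = 0.444 + (0.65) = 1.094
Right-hand sides:
  c_0 = sigma^2 (1 + theta_1 psi_1) = 2 * (1 + (0.444)(1.094)) = 2 * 1.485736 = 2.971472
  c_1 = sigma^2 theta_1 = 2 * (0.444) = 0.888
  c_2 = 0
Equations for k = 0 and k = 1 (AR order 1):
  gamma(0) = phi_1 gamma(1) + c_0
  gamma(1) = phi_1 gamma(0) + c_1
Substituting the second into the first: gamma(0) (1 - phi_1^2) = c_0 + phi_1 c_1, so
  gamma(0) = (c_0 + phi_1 c_1) / (1 - phi_1^2) = (2.971472 + (0.65)(0.888)) / (1 - (0.65)^2) = 3.548672 / 0.5775 = 6.144887.
  gamma(1) = phi_1 gamma(0) + c_1 = (0.65)(6.144887) + (0.888) = 4.882176.
For k = 2 (> q): gamma(2) = phi_1 gamma(1) = (0.65)(4.882176) = 3.173415.
Therefore gamma(2) = 3.1734 (to 4 decimal places).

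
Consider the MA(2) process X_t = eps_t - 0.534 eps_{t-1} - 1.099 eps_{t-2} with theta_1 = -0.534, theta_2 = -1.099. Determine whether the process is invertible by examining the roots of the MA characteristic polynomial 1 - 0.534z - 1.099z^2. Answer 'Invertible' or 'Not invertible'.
\text{Not invertible}

The MA(q) characteristic polynomial is P(z) = 1 - 0.534z - 1.099z^2.
Invertibility requires all roots to lie outside the unit circle, i.e. |z| > 1 for every root.
Set 1 + (-0.534) z + (-1.099) z^2 = 0, i.e. a z^2 + b z + c = 0 with a = -1.099, b = -0.534, c = 1.
Discriminant D = b^2 - 4ac = (-0.534)^2 - 4*(-1.099)*1 = 0.285156 - (-4.396) = 4.681156.
D >= 0, so the roots are real: z = (-b +/- sqrt(D)) / (2a) = (0.534 +/- 2.163598) / (-2.198).
  z_1 = (0.534 + 2.163598) / (-2.198) = -1.2273,   |z_1| = 1.2273.
  z_2 = (0.534 - 2.163598) / (-2.198) = 0.7414,   |z_2| = 0.7414.
Moduli of all roots: 1.2273, 0.7414.
All moduli strictly greater than 1? No.
Verdict: Not invertible.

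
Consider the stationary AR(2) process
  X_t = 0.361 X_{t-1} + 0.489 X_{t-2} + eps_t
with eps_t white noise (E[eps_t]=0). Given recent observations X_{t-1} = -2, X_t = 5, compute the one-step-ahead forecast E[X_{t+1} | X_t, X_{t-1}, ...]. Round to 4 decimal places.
E[X_{t+1} \mid \mathcal F_t] = 0.8270

For an AR(p) model X_t = c + sum_i phi_i X_{t-i} + eps_t, the
one-step-ahead conditional mean is
  E[X_{t+1} | X_t, ...] = c + sum_i phi_i X_{t+1-i}.
Substitute known values:
  E[X_{t+1} | ...] = (0.361) * (5) + (0.489) * (-2)
                   = 0.8270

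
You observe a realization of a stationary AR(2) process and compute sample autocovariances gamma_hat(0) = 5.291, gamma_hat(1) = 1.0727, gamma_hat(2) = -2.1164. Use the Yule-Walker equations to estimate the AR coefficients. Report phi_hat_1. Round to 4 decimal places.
\hat\phi_{1} = 0.2960

The Yule-Walker equations for an AR(p) process read, in matrix form,
  Gamma_p phi = r_p,   with   (Gamma_p)_{ij} = gamma(|i - j|),
                       (r_p)_i = gamma(i),   i,j = 1..p.
Substitute the sample gammas (Toeplitz matrix and right-hand side of size 2):
  Gamma_p = [[5.291, 1.0727], [1.0727, 5.291]]
  r_p     = [1.0727, -2.1164]
Written out:
  5.291 phi_1 + 1.0727 phi_2 = 1.0727
  1.0727 phi_1 + 5.291 phi_2 = -2.1164
Solve by Cramer's rule:
  det = gamma(0)^2 - gamma(1)^2 = (5.291)^2 - (1.0727)^2 = 27.994681 - 1.15068529 = 26.84399571
  phi_hat_1 = [gamma(1) gamma(0) - gamma(1) gamma(2)] / det = [(1.0727)(5.291) - (1.0727)(-2.1164)] / 26.84399571 = 7.94591798 / 26.84399571 = 0.296
  phi_hat_2 = [gamma(0) gamma(2) - gamma(1)^2] / det = [(5.291)(-2.1164) - (1.0727)^2] / 26.84399571 = -12.34855769 / 26.84399571 = -0.46
So phi_hat = [0.2960, -0.4600].
Therefore phi_hat_1 = 0.2960.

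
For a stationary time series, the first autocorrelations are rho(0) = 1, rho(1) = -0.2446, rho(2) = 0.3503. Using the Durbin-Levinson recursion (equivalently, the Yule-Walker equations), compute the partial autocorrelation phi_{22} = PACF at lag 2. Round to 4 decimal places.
\phi_{22} = 0.3090

The PACF at lag k is phi_{kk}, the last component of the solution
to the Yule-Walker system G_k phi = r_k where
  (G_k)_{ij} = rho(|i - j|), (r_k)_i = rho(i), i,j = 1..k.
Equivalently, Durbin-Levinson gives phi_{kk} iteratively:
  phi_{11} = rho(1)
  phi_{kk} = [rho(k) - sum_{j=1..k-1} phi_{k-1,j} rho(k-j)]
            / [1 - sum_{j=1..k-1} phi_{k-1,j} rho(j)],
  phi_{k,j} = phi_{k-1,j} - phi_{kk} phi_{k-1,k-j},  j = 1..k-1.
Step k = 1:
  phi_11 = rho(1) = -0.2446.
Step k = 2:
  phi_22 = [rho(2) - phi_11 rho(1)] / [1 - phi_11 rho(1)] = [0.3503 - (-0.2446)(-0.2446)] / [1 - (-0.2446)(-0.2446)]
         = 0.29047084 / 0.94017084 = 0.309.
Therefore phi_{22} = 0.3090.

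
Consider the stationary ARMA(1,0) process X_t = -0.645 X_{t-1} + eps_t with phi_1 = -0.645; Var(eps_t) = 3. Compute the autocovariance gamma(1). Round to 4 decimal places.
\gamma(1) = -3.3135

Multiply the model equation by X_{t-k} and take expectations. With theta_0 = psi_0 = 1 and psi_j the MA(infinity) weights, this gives
  gamma(k) - sum_i phi_i gamma(k-i) = c_k,
  c_k = sigma^2 * sum_{j=k..q} theta_j psi_{j-k}   (c_k = 0 for k > q),
using gamma(-m) = gamma(m).
Pure AR (q = 0): c_0 = sigma^2 = 3, c_k = 0 for k >= 1.
Equations for k = 0 and k = 1 (AR order 1):
  gamma(0) = phi_1 gamma(1) + c_0
  gamma(1) = phi_1 gamma(0) + c_1
Substituting the second into the first: gamma(0) (1 - phi_1^2) = c_0 + phi_1 c_1, so
  gamma(0) = c_0 / (1 - phi_1^2) = 3 / (1 - (-0.645)^2) = 3 / 0.583975 = 5.137206.
  gamma(1) = phi_1 gamma(0) = (-0.645)(5.137206) = -3.313498.
Therefore gamma(1) = -3.3135 (to 4 decimal places).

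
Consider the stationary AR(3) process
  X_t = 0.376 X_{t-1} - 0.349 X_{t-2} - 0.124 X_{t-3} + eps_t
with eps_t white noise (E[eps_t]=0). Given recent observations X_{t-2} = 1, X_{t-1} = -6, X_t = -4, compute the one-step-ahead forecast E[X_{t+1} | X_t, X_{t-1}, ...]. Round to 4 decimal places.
E[X_{t+1} \mid \mathcal F_t] = 0.4660

For an AR(p) model X_t = c + sum_i phi_i X_{t-i} + eps_t, the
one-step-ahead conditional mean is
  E[X_{t+1} | X_t, ...] = c + sum_i phi_i X_{t+1-i}.
Substitute known values:
  E[X_{t+1} | ...] = (0.376) * (-4) + (-0.349) * (-6) + (-0.124) * (1)
                   = 0.4660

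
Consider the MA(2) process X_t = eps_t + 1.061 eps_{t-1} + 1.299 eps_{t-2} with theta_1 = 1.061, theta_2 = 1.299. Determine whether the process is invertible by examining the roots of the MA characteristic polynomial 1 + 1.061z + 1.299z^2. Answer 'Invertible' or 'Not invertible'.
\text{Not invertible}

The MA(q) characteristic polynomial is P(z) = 1 + 1.061z + 1.299z^2.
Invertibility requires all roots to lie outside the unit circle, i.e. |z| > 1 for every root.
Set 1 + (1.061) z + (1.299) z^2 = 0, i.e. a z^2 + b z + c = 0 with a = 1.299, b = 1.061, c = 1.
Discriminant D = b^2 - 4ac = (1.061)^2 - 4*(1.299)*1 = 1.125721 - (5.196) = -4.070279.
D < 0, so the roots are the complex-conjugate pair z = (-b +/- i sqrt(-D)) / (2a) = -0.4084 +/- 0.7766i.
For a conjugate pair |z|^2 = z * conj(z) = (product of roots) = c/a = 1/(1.299) = 0.769823, so |z| = sqrt(0.769823) = 0.8774 for both roots.
Moduli of all roots: 0.8774, 0.8774.
All moduli strictly greater than 1? No.
Verdict: Not invertible.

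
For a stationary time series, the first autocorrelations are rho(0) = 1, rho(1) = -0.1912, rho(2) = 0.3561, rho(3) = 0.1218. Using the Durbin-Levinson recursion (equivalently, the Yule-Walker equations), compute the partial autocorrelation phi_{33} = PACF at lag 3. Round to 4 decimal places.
\phi_{33} = 0.2691

The PACF at lag k is phi_{kk}, the last component of the solution
to the Yule-Walker system G_k phi = r_k where
  (G_k)_{ij} = rho(|i - j|), (r_k)_i = rho(i), i,j = 1..k.
Equivalently, Durbin-Levinson gives phi_{kk} iteratively:
  phi_{11} = rho(1)
  phi_{kk} = [rho(k) - sum_{j=1..k-1} phi_{k-1,j} rho(k-j)]
            / [1 - sum_{j=1..k-1} phi_{k-1,j} rho(j)],
  phi_{k,j} = phi_{k-1,j} - phi_{kk} phi_{k-1,k-j},  j = 1..k-1.
Step k = 1:
  phi_11 = rho(1) = -0.1912.
Step k = 2:
  phi_22 = [rho(2) - phi_11 rho(1)] / [1 - phi_11 rho(1)] = [0.3561 - (-0.1912)(-0.1912)] / [1 - (-0.1912)(-0.1912)]
         = 0.31954256 / 0.96344256 = 0.331667.
  Update: phi_21 = phi_11 - phi_22 phi_11 = -0.1912 - (0.331667)(-0.1912) = -0.127785.
Step k = 3:
  phi_33 = [rho(3) - phi_21 rho(2) - phi_22 rho(1)] / [1 - phi_21 rho(1) - phi_22 rho(2)]
    numerator   = 0.1218 - (-0.127785)(0.3561) - (0.331667)(-0.1912) = 0.23071912
    denominator = 1 - (-0.127785)(-0.1912) - (0.331667)(0.3561) = 0.85746069
  phi_33 = 0.23071912 / 0.85746069 = 0.2691.
Therefore phi_{33} = 0.2691.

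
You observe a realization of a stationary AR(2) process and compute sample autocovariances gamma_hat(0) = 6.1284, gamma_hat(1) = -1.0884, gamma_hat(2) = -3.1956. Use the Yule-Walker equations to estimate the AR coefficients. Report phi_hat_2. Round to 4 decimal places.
\hat\phi_{2} = -0.5710

The Yule-Walker equations for an AR(p) process read, in matrix form,
  Gamma_p phi = r_p,   with   (Gamma_p)_{ij} = gamma(|i - j|),
                       (r_p)_i = gamma(i),   i,j = 1..p.
Substitute the sample gammas (Toeplitz matrix and right-hand side of size 2):
  Gamma_p = [[6.1284, -1.0884], [-1.0884, 6.1284]]
  r_p     = [-1.0884, -3.1956]
Written out:
  6.1284 phi_1 - 1.0884 phi_2 = -1.0884
  -1.0884 phi_1 + 6.1284 phi_2 = -3.1956
Solve by Cramer's rule:
  det = gamma(0)^2 - gamma(1)^2 = (6.1284)^2 - (-1.0884)^2 = 37.55728656 - 1.18461456 = 36.372672
  phi_hat_1 = [gamma(1) gamma(0) - gamma(1) gamma(2)] / det = [(-1.0884)(6.1284) - (-1.0884)(-3.1956)] / 36.372672 = -10.1482416 / 36.372672 = -0.279
  phi_hat_2 = [gamma(0) gamma(2) - gamma(1)^2] / det = [(6.1284)(-3.1956) - (-1.0884)^2] / 36.372672 = -20.7685296 / 36.372672 = -0.571
So phi_hat = [-0.2790, -0.5710].
Therefore phi_hat_2 = -0.5710.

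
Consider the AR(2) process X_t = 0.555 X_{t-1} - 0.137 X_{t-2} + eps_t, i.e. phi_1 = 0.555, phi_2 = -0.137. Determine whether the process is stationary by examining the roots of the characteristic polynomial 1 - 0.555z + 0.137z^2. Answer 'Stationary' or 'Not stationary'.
\text{Stationary}

The AR(p) characteristic polynomial is P(z) = 1 - 0.555z + 0.137z^2.
Stationarity requires all roots to lie outside the unit circle, i.e. |z| > 1 for every root.
Set 1 + (-0.555) z + (0.137) z^2 = 0, i.e. a z^2 + b z + c = 0 with a = 0.137, b = -0.555, c = 1.
Discriminant D = b^2 - 4ac = (-0.555)^2 - 4*(0.137)*1 = 0.308025 - (0.548) = -0.239975.
D < 0, so the roots are the complex-conjugate pair z = (-b +/- i sqrt(-D)) / (2a) = 2.0255 +/- 1.7879i.
For a conjugate pair |z|^2 = z * conj(z) = (product of roots) = c/a = 1/(0.137) = 7.29927, so |z| = sqrt(7.29927) = 2.7017 for both roots.
Moduli of all roots: 2.7017, 2.7017.
All moduli strictly greater than 1? Yes.
Verdict: Stationary.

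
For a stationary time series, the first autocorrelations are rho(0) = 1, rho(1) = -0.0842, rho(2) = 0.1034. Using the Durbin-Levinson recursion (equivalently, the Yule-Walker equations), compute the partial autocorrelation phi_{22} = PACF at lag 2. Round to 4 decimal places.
\phi_{22} = 0.0970

The PACF at lag k is phi_{kk}, the last component of the solution
to the Yule-Walker system G_k phi = r_k where
  (G_k)_{ij} = rho(|i - j|), (r_k)_i = rho(i), i,j = 1..k.
Equivalently, Durbin-Levinson gives phi_{kk} iteratively:
  phi_{11} = rho(1)
  phi_{kk} = [rho(k) - sum_{j=1..k-1} phi_{k-1,j} rho(k-j)]
            / [1 - sum_{j=1..k-1} phi_{k-1,j} rho(j)],
  phi_{k,j} = phi_{k-1,j} - phi_{kk} phi_{k-1,k-j},  j = 1..k-1.
Step k = 1:
  phi_11 = rho(1) = -0.0842.
Step k = 2:
  phi_22 = [rho(2) - phi_11 rho(1)] / [1 - phi_11 rho(1)] = [0.1034 - (-0.0842)(-0.0842)] / [1 - (-0.0842)(-0.0842)]
         = 0.09631036 / 0.99291036 = 0.097.
Therefore phi_{22} = 0.0970.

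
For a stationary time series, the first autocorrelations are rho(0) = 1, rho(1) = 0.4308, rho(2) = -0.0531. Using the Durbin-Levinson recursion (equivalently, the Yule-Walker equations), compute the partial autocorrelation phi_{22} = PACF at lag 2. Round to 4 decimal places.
\phi_{22} = -0.2931

The PACF at lag k is phi_{kk}, the last component of the solution
to the Yule-Walker system G_k phi = r_k where
  (G_k)_{ij} = rho(|i - j|), (r_k)_i = rho(i), i,j = 1..k.
Equivalently, Durbin-Levinson gives phi_{kk} iteratively:
  phi_{11} = rho(1)
  phi_{kk} = [rho(k) - sum_{j=1..k-1} phi_{k-1,j} rho(k-j)]
            / [1 - sum_{j=1..k-1} phi_{k-1,j} rho(j)],
  phi_{k,j} = phi_{k-1,j} - phi_{kk} phi_{k-1,k-j},  j = 1..k-1.
Step k = 1:
  phi_11 = rho(1) = 0.4308.
Step k = 2:
  phi_22 = [rho(2) - phi_11 rho(1)] / [1 - phi_11 rho(1)] = [-0.0531 - (0.4308)(0.4308)] / [1 - (0.4308)(0.4308)]
         = -0.23868864 / 0.81441136 = -0.2931.
Therefore phi_{22} = -0.2931.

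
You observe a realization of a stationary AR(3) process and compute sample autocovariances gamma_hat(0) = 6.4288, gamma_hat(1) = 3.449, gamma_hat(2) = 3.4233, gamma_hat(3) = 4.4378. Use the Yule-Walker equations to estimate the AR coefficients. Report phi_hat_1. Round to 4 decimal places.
\hat\phi_{1} = 0.1780

The Yule-Walker equations for an AR(p) process read, in matrix form,
  Gamma_p phi = r_p,   with   (Gamma_p)_{ij} = gamma(|i - j|),
                       (r_p)_i = gamma(i),   i,j = 1..p.
Substitute the sample gammas (Toeplitz matrix and right-hand side of size 3):
  Gamma_p = [[6.4288, 3.449, 3.4233], [3.449, 6.4288, 3.449], [3.4233, 3.449, 6.4288]]
  r_p     = [3.449, 3.4233, 4.4378]
Written out (R1..R3):
  (R1) 6.4288 phi_1 + 3.449 phi_2 + 3.4233 phi_3 = 3.449
  (R2) 3.449 phi_1 + 6.4288 phi_2 + 3.449 phi_3 = 3.4233
  (R3) 3.4233 phi_1 + 3.449 phi_2 + 6.4288 phi_3 = 4.4378
Gaussian elimination:
  R2 <- R2 - (3.449/6.4288) R1 = R2 - (0.536492) R1:  4.578439 phi_2 + 1.612427 phi_3 = 1.572939
  R3 <- R3 - (3.4233/6.4288) R1 = R3 - (0.532494) R1:  1.612427 phi_2 + 4.605912 phi_3 = 2.601227
  R3 <- R3 - (1.612427/4.578439) R2 = R3 - (0.352178) R2:  4.03805 phi_3 = 2.047272
Back-substitution:
  phi_hat_3 = 2.047272 / 4.03805 = 0.506995
  phi_hat_2 = (1.572939 - (1.612427)(0.506995)) / 4.578439 = 0.165001
  phi_hat_1 = (3.449 - (3.449)(0.165001) - (3.4233)(0.506995)) / 6.4288 = 0.177998
So phi_hat = [0.1780, 0.1650, 0.5070].
Therefore phi_hat_1 = 0.1780.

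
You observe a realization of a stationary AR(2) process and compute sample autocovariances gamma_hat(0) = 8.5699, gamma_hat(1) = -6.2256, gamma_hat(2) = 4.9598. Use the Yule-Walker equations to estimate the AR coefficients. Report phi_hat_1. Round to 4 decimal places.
\hat\phi_{1} = -0.6480

The Yule-Walker equations for an AR(p) process read, in matrix form,
  Gamma_p phi = r_p,   with   (Gamma_p)_{ij} = gamma(|i - j|),
                       (r_p)_i = gamma(i),   i,j = 1..p.
Substitute the sample gammas (Toeplitz matrix and right-hand side of size 2):
  Gamma_p = [[8.5699, -6.2256], [-6.2256, 8.5699]]
  r_p     = [-6.2256, 4.9598]
Written out:
  8.5699 phi_1 - 6.2256 phi_2 = -6.2256
  -6.2256 phi_1 + 8.5699 phi_2 = 4.9598
Solve by Cramer's rule:
  det = gamma(0)^2 - gamma(1)^2 = (8.5699)^2 - (-6.2256)^2 = 73.44318601 - 38.75809536 = 34.68509065
  phi_hat_1 = [gamma(1) gamma(0) - gamma(1) gamma(2)] / det = [(-6.2256)(8.5699) - (-6.2256)(4.9598)] / 34.68509065 = -22.47503856 / 34.68509065 = -0.648
  phi_hat_2 = [gamma(0) gamma(2) - gamma(1)^2] / det = [(8.5699)(4.9598) - (-6.2256)^2] / 34.68509065 = 3.74689466 / 34.68509065 = 0.108
So phi_hat = [-0.6480, 0.1080].
Therefore phi_hat_1 = -0.6480.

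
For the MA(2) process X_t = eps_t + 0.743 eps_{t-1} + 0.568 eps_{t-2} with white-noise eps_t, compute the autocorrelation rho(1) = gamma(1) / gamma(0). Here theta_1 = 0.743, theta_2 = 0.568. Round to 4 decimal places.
\rho(1) = 0.6215

For an MA(q) process with theta_0 = 1, the autocovariance is
  gamma(k) = sigma^2 * sum_{i=0..q-k} theta_i * theta_{i+k},
and rho(k) = gamma(k) / gamma(0). Sigma^2 cancels.
  numerator   = (1)*(0.743) + (0.743)*(0.568) = 1.165024.
  denominator = (1)^2 + (0.743)^2 + (0.568)^2 = 1.874673.
  rho(1) = 1.165024 / 1.874673 = 0.6215.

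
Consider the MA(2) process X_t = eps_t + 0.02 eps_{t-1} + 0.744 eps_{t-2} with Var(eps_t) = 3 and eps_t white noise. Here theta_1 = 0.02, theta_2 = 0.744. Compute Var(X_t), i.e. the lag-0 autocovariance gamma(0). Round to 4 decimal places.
\gamma(0) = 4.6618

For an MA(q) process X_t = eps_t + sum_i theta_i eps_{t-i} with
Var(eps_t) = sigma^2, the variance is
  gamma(0) = sigma^2 * (1 + sum_i theta_i^2).
  sum_i theta_i^2 = (0.02)^2 + (0.744)^2 = 0.0004 + 0.553536 = 0.553936.
  gamma(0) = 3 * (1 + 0.553936) = 3 * 1.553936 = 4.661808, which rounds to 4.6618.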